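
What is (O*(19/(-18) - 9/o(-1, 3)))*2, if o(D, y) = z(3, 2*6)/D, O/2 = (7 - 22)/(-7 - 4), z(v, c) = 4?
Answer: 215/33 ≈ 6.5152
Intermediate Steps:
O = 30/11 (O = 2*((7 - 22)/(-7 - 4)) = 2*(-15/(-11)) = 2*(-15*(-1/11)) = 2*(15/11) = 30/11 ≈ 2.7273)
o(D, y) = 4/D
(O*(19/(-18) - 9/o(-1, 3)))*2 = (30*(19/(-18) - 9/(4/(-1)))/11)*2 = (30*(19*(-1/18) - 9/(4*(-1)))/11)*2 = (30*(-19/18 - 9/(-4))/11)*2 = (30*(-19/18 - 9*(-1/4))/11)*2 = (30*(-19/18 + 9/4)/11)*2 = ((30/11)*(43/36))*2 = (215/66)*2 = 215/33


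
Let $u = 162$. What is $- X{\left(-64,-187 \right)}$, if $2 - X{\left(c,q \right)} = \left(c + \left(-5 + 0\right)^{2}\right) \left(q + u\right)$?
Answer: $973$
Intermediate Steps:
$X{\left(c,q \right)} = 2 - \left(25 + c\right) \left(162 + q\right)$ ($X{\left(c,q \right)} = 2 - \left(c + \left(-5 + 0\right)^{2}\right) \left(q + 162\right) = 2 - \left(c + \left(-5\right)^{2}\right) \left(162 + q\right) = 2 - \left(c + 25\right) \left(162 + q\right) = 2 - \left(25 + c\right) \left(162 + q\right)$)
$- X{\left(-64,-187 \right)} = - (-4048 - -10368 - -4675 - \left(-64\right) \left(-187\right)) = - (-4048 + 10368 + 4675 - 11968) = \left(-1\right) \left(-973\right) = 973$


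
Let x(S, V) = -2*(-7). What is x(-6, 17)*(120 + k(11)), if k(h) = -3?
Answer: 1638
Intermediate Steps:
x(S, V) = 14
x(-6, 17)*(120 + k(11)) = 14*(120 - 3) = 14*117 = 1638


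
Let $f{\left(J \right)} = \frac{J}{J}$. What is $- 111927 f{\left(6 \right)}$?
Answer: $-111927$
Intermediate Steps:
$f{\left(J \right)} = 1$
$- 111927 f{\left(6 \right)} = \left(-111927\right) 1 = -111927$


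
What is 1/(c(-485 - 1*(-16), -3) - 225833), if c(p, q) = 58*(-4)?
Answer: -1/226065 ≈ -4.4235e-6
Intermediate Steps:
c(p, q) = -232
1/(c(-485 - 1*(-16), -3) - 225833) = 1/(-232 - 225833) = 1/(-226065) = -1/226065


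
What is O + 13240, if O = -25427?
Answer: -12187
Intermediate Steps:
O + 13240 = -25427 + 13240 = -12187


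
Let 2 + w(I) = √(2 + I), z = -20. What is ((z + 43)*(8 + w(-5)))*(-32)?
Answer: -4416 - 736*I*√3 ≈ -4416.0 - 1274.8*I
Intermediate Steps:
w(I) = -2 + √(2 + I)
((z + 43)*(8 + w(-5)))*(-32) = ((-20 + 43)*(8 + (-2 + √(2 - 5))))*(-32) = (23*(8 + (-2 + √(-3))))*(-32) = (23*(8 + (-2 + I*√3)))*(-32) = (23*(6 + I*√3))*(-32) = (138 + 23*I*√3)*(-32) = -4416 - 736*I*√3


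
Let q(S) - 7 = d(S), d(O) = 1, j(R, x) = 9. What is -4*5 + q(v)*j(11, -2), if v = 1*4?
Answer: 52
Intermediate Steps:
v = 4
q(S) = 8 (q(S) = 7 + 1 = 8)
-4*5 + q(v)*j(11, -2) = -4*5 + 8*9 = -20 + 72 = 52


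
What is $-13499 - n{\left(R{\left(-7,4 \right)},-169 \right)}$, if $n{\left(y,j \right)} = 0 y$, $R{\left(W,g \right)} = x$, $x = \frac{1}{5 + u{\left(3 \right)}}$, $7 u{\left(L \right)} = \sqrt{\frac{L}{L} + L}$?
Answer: $-13499$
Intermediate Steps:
$u{\left(L \right)} = \frac{\sqrt{1 + L}}{7}$ ($u{\left(L \right)} = \frac{\sqrt{\frac{L}{L} + L}}{7} = \frac{\sqrt{1 + L}}{7}$)
$x = \frac{7}{37}$ ($x = \frac{1}{5 + \frac{\sqrt{1 + 3}}{7}} = \frac{1}{5 + \frac{\sqrt{4}}{7}} = \frac{1}{5 + \frac{1}{7} \cdot 2} = \frac{1}{5 + \frac{2}{7}} = \frac{1}{\frac{37}{7}} = \frac{7}{37} \approx 0.18919$)
$R{\left(W,g \right)} = \frac{7}{37}$
$n{\left(y,j \right)} = 0$
$-13499 - n{\left(R{\left(-7,4 \right)},-169 \right)} = -13499 - 0 = -13499 + 0 = -13499$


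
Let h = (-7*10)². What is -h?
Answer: -4900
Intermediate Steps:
h = 4900 (h = (-70)² = 4900)
-h = -1*4900 = -4900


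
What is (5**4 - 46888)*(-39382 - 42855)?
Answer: 3804530331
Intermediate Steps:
(5**4 - 46888)*(-39382 - 42855) = (625 - 46888)*(-82237) = -46263*(-82237) = 3804530331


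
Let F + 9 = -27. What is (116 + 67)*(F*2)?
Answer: -13176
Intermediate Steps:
F = -36 (F = -9 - 27 = -36)
(116 + 67)*(F*2) = (116 + 67)*(-36*2) = 183*(-72) = -13176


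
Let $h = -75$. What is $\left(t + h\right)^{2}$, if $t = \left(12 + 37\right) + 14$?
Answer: $144$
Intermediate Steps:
$t = 63$ ($t = 49 + 14 = 63$)
$\left(t + h\right)^{2} = \left(63 - 75\right)^{2} = \left(-12\right)^{2} = 144$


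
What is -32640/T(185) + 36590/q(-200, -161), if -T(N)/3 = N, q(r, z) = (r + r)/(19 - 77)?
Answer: 3969627/740 ≈ 5364.4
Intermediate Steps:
q(r, z) = -r/29 (q(r, z) = (2*r)/(-58) = (2*r)*(-1/58) = -r/29)
T(N) = -3*N
-32640/T(185) + 36590/q(-200, -161) = -32640/((-3*185)) + 36590/((-1/29*(-200))) = -32640/(-555) + 36590/(200/29) = -32640*(-1/555) + 36590*(29/200) = 2176/37 + 106111/20 = 3969627/740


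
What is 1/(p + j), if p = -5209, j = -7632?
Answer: -1/12841 ≈ -7.7876e-5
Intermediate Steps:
1/(p + j) = 1/(-5209 - 7632) = 1/(-12841) = -1/12841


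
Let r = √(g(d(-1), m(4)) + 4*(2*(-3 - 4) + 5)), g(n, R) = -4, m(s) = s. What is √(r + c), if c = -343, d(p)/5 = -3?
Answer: √(-343 + 2*I*√10) ≈ 0.1707 + 18.521*I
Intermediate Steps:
d(p) = -15 (d(p) = 5*(-3) = -15)
r = 2*I*√10 (r = √(-4 + 4*(2*(-3 - 4) + 5)) = √(-4 + 4*(2*(-7) + 5)) = √(-4 + 4*(-14 + 5)) = √(-4 + 4*(-9)) = √(-4 - 36) = √(-40) = 2*I*√10 ≈ 6.3246*I)
√(r + c) = √(2*I*√10 - 343) = √(-343 + 2*I*√10)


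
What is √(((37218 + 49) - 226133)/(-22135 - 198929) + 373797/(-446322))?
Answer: √284690163609554127/4111071942 ≈ 0.12979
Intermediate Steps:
√(((37218 + 49) - 226133)/(-22135 - 198929) + 373797/(-446322)) = √((37267 - 226133)/(-221064) + 373797*(-1/446322)) = √(-188866*(-1/221064) - 124599/148774) = √(94433/110532 - 124599/148774) = √(138499237/8222143884) = √284690163609554127/4111071942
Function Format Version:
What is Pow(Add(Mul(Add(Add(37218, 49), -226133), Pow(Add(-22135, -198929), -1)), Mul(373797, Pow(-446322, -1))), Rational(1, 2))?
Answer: Mul(Rational(1, 4111071942), Pow(284690163609554127, Rational(1, 2))) ≈ 0.12979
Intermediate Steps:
Pow(Add(Mul(Add(Add(37218, 49), -226133), Pow(Add(-22135, -198929), -1)), Mul(373797, Pow(-446322, -1))), Rational(1, 2)) = Pow(Add(Mul(Add(37267, -226133), Pow(-221064, -1)), Mul(373797, Rational(-1, 446322))), Rational(1, 2)) = Pow(Add(Mul(-188866, Rational(-1, 221064)), Rational(-124599, 148774)), Rational(1, 2)) = Pow(Add(Rational(94433, 110532), Rational(-124599, 148774)), Rational(1, 2)) = Pow(Rational(138499237, 8222143884), Rational(1, 2)) = Mul(Rational(1, 4111071942), Pow(284690163609554127, Rational(1, 2)))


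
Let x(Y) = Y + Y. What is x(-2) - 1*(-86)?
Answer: 82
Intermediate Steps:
x(Y) = 2*Y
x(-2) - 1*(-86) = 2*(-2) - 1*(-86) = -4 + 86 = 82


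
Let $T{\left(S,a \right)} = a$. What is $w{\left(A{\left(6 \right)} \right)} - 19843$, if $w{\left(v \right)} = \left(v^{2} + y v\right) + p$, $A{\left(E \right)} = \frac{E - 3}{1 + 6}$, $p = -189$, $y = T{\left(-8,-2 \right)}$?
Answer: $- \frac{981601}{49} \approx -20033.0$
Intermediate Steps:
$y = -2$
$A{\left(E \right)} = - \frac{3}{7} + \frac{E}{7}$ ($A{\left(E \right)} = \frac{-3 + E}{7} = \left(-3 + E\right) \frac{1}{7} = - \frac{3}{7} + \frac{E}{7}$)
$w{\left(v \right)} = -189 + v^{2} - 2 v$ ($w{\left(v \right)} = \left(v^{2} - 2 v\right) - 189 = -189 + v^{2} - 2 v$)
$w{\left(A{\left(6 \right)} \right)} - 19843 = \left(-189 + \left(- \frac{3}{7} + \frac{1}{7} \cdot 6\right)^{2} - 2 \left(- \frac{3}{7} + \frac{1}{7} \cdot 6\right)\right) - 19843 = \left(-189 + \left(- \frac{3}{7} + \frac{6}{7}\right)^{2} - 2 \left(- \frac{3}{7} + \frac{6}{7}\right)\right) - 19843 = \left(-189 + \left(\frac{3}{7}\right)^{2} - \frac{6}{7}\right) - 19843 = \left(-189 + \frac{9}{49} - \frac{6}{7}\right) - 19843 = - \frac{9294}{49} - 19843 = - \frac{981601}{49}$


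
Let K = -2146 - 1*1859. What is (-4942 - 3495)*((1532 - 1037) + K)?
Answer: 29613870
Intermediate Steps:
K = -4005 (K = -2146 - 1859 = -4005)
(-4942 - 3495)*((1532 - 1037) + K) = (-4942 - 3495)*((1532 - 1037) - 4005) = -8437*(495 - 4005) = -8437*(-3510) = 29613870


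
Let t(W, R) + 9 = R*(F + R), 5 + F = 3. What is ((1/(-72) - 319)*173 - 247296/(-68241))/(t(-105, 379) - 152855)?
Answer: 3929668945/710727048 ≈ 5.5291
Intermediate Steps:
F = -2 (F = -5 + 3 = -2)
t(W, R) = -9 + R*(-2 + R)
((1/(-72) - 319)*173 - 247296/(-68241))/(t(-105, 379) - 152855) = ((1/(-72) - 319)*173 - 247296/(-68241))/((-9 + 379² - 2*379) - 152855) = ((-1/72 - 319)*173 - 247296*(-1/68241))/((-9 + 143641 - 758) - 152855) = (-22969/72*173 + 3584/989)/(142874 - 152855) = (-3973637/72 + 3584/989)/(-9981) = -3929668945/71208*(-1/9981) = 3929668945/710727048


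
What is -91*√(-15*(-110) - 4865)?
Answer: -91*I*√3215 ≈ -5159.8*I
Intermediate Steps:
-91*√(-15*(-110) - 4865) = -91*√(1650 - 4865) = -91*I*√3215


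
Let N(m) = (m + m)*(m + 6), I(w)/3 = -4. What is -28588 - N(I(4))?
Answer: -28732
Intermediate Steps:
I(w) = -12 (I(w) = 3*(-4) = -12)
N(m) = 2*m*(6 + m) (N(m) = (2*m)*(6 + m) = 2*m*(6 + m))
-28588 - N(I(4)) = -28588 - 2*(-12)*(6 - 12) = -28588 - 2*(-12)*(-6) = -28588 - 1*144 = -28588 - 144 = -28732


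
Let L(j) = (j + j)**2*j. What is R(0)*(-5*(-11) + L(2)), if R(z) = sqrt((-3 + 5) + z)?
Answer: 87*sqrt(2) ≈ 123.04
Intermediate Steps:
L(j) = 4*j**3 (L(j) = (2*j)**2*j = (4*j**2)*j = 4*j**3)
R(z) = sqrt(2 + z)
R(0)*(-5*(-11) + L(2)) = sqrt(2 + 0)*(-5*(-11) + 4*2**3) = sqrt(2)*(55 + 4*8) = sqrt(2)*(55 + 32) = sqrt(2)*87 = 87*sqrt(2)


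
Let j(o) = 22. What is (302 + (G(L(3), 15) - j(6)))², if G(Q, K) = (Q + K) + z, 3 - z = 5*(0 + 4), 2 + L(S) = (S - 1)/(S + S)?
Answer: 687241/9 ≈ 76360.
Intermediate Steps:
L(S) = -2 + (-1 + S)/(2*S) (L(S) = -2 + (S - 1)/(S + S) = -2 + (-1 + S)/((2*S)) = -2 + (-1 + S)*(1/(2*S)) = -2 + (-1 + S)/(2*S))
z = -17 (z = 3 - 5*(0 + 4) = 3 - 5*4 = 3 - 1*20 = 3 - 20 = -17)
G(Q, K) = -17 + K + Q (G(Q, K) = (Q + K) - 17 = (K + Q) - 17 = -17 + K + Q)
(302 + (G(L(3), 15) - j(6)))² = (302 + ((-17 + 15 + (½)*(-1 - 3*3)/3) - 1*22))² = (302 + ((-17 + 15 + (½)*(⅓)*(-1 - 9)) - 22))² = (302 + ((-17 + 15 + (½)*(⅓)*(-10)) - 22))² = (302 + ((-17 + 15 - 5/3) - 22))² = (302 + (-11/3 - 22))² = (302 - 77/3)² = (829/3)² = 687241/9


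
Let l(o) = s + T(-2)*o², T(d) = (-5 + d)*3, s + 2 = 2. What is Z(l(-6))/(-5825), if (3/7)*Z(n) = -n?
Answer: -1764/5825 ≈ -0.30283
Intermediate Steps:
s = 0 (s = -2 + 2 = 0)
T(d) = -15 + 3*d
l(o) = -21*o² (l(o) = 0 + (-15 + 3*(-2))*o² = 0 + (-15 - 6)*o² = 0 - 21*o² = -21*o²)
Z(n) = -7*n/3 (Z(n) = 7*(-n)/3 = -7*n/3)
Z(l(-6))/(-5825) = -(-49)*(-6)²/(-5825) = -(-49)*36*(-1/5825) = -7/3*(-756)*(-1/5825) = 1764*(-1/5825) = -1764/5825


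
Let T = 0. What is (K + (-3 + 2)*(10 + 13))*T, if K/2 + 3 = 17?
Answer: 0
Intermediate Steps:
K = 28 (K = -6 + 2*17 = -6 + 34 = 28)
(K + (-3 + 2)*(10 + 13))*T = (28 + (-3 + 2)*(10 + 13))*0 = (28 - 1*23)*0 = (28 - 23)*0 = 5*0 = 0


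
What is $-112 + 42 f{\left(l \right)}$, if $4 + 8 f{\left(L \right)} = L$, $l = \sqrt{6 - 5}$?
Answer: $- \frac{511}{4} \approx -127.75$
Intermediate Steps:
$l = 1$ ($l = \sqrt{1} = 1$)
$f{\left(L \right)} = - \frac{1}{2} + \frac{L}{8}$
$-112 + 42 f{\left(l \right)} = -112 + 42 \left(- \frac{1}{2} + \frac{1}{8} \cdot 1\right) = -112 + 42 \left(- \frac{1}{2} + \frac{1}{8}\right) = -112 + 42 \left(- \frac{3}{8}\right) = -112 - \frac{63}{4} = - \frac{511}{4}$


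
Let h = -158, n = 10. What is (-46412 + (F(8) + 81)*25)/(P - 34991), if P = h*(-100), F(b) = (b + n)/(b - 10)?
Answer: 44612/19191 ≈ 2.3246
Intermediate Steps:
F(b) = (10 + b)/(-10 + b) (F(b) = (b + 10)/(b - 10) = (10 + b)/(-10 + b))
P = 15800 (P = -158*(-100) = 15800)
(-46412 + (F(8) + 81)*25)/(P - 34991) = (-46412 + ((10 + 8)/(-10 + 8) + 81)*25)/(15800 - 34991) = (-46412 + (18/(-2) + 81)*25)/(-19191) = (-46412 + (-1/2*18 + 81)*25)*(-1/19191) = (-46412 + (-9 + 81)*25)*(-1/19191) = (-46412 + 72*25)*(-1/19191) = (-46412 + 1800)*(-1/19191) = -44612*(-1/19191) = 44612/19191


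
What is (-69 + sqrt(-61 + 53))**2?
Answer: 4753 - 276*I*sqrt(2) ≈ 4753.0 - 390.32*I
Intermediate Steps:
(-69 + sqrt(-61 + 53))**2 = (-69 + sqrt(-8))**2 = (-69 + 2*I*sqrt(2))**2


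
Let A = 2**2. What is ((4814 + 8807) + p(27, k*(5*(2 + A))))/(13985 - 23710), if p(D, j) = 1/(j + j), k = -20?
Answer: -16345199/11670000 ≈ -1.4006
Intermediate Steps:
A = 4
p(D, j) = 1/(2*j)
((4814 + 8807) + p(27, k*(5*(2 + A))))/(13985 - 23710) = ((4814 + 8807) + 1/(2*((-100*(2 + 4)))))/(13985 - 23710) = (13621 + 1/(2*((-100*6))))/(-9725) = (13621 + 1/(2*((-20*30))))*(-1/9725) = (13621 + (1/2)/(-600))*(-1/9725) = (13621 + (1/2)*(-1/600))*(-1/9725) = (13621 - 1/1200)*(-1/9725) = (16345199/1200)*(-1/9725) = -16345199/11670000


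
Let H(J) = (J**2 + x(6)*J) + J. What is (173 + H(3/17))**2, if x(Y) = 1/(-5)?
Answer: 62617054756/2088025 ≈ 29989.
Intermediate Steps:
x(Y) = -1/5
H(J) = J**2 + 4*J/5 (H(J) = (J**2 - J/5) + J = J**2 + 4*J/5)
(173 + H(3/17))**2 = (173 + (3/17)*(4 + 5*(3/17))/5)**2 = (173 + (3*(1/17))*(4 + 5*(3*(1/17)))/5)**2 = (173 + (1/5)*(3/17)*(4 + 5*(3/17)))**2 = (173 + (1/5)*(3/17)*(4 + 15/17))**2 = (173 + (1/5)*(3/17)*(83/17))**2 = (173 + 249/1445)**2 = (250234/1445)**2 = 62617054756/2088025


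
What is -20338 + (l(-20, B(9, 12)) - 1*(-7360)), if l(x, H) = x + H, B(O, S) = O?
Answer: -12989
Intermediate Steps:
l(x, H) = H + x
-20338 + (l(-20, B(9, 12)) - 1*(-7360)) = -20338 + ((9 - 20) - 1*(-7360)) = -20338 + (-11 + 7360) = -20338 + 7349 = -12989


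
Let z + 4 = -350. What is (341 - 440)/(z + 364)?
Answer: -99/10 ≈ -9.9000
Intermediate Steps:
z = -354 (z = -4 - 350 = -354)
(341 - 440)/(z + 364) = (341 - 440)/(-354 + 364) = -99/10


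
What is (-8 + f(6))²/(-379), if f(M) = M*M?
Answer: -784/379 ≈ -2.0686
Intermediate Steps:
f(M) = M²
(-8 + f(6))²/(-379) = (-8 + 6²)²/(-379) = (-8 + 36)²*(-1/379) = 28²*(-1/379) = 784*(-1/379) = -784/379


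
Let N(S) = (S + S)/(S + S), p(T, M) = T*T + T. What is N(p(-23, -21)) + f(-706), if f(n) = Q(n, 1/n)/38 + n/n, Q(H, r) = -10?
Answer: 33/19 ≈ 1.7368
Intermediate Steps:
f(n) = 14/19 (f(n) = -10/38 + n/n = -10*1/38 + 1 = -5/19 + 1 = 14/19)
p(T, M) = T + T² (p(T, M) = T² + T = T + T²)
N(S) = 1 (N(S) = (2*S)/((2*S)) = (2*S)*(1/(2*S)) = 1)
N(p(-23, -21)) + f(-706) = 1 + 14/19 = 33/19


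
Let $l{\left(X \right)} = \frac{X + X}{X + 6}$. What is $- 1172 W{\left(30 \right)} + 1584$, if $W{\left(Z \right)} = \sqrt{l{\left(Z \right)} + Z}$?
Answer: $1584 - \frac{1172 \sqrt{285}}{3} \approx -5011.2$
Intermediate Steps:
$l{\left(X \right)} = \frac{2 X}{6 + X}$
$W{\left(Z \right)} = \sqrt{Z + \frac{2 Z}{6 + Z}}$ ($W{\left(Z \right)} = \sqrt{\frac{2 Z}{6 + Z} + Z} = \sqrt{Z + \frac{2 Z}{6 + Z}}$)
$- 1172 W{\left(30 \right)} + 1584 = - 1172 \sqrt{\frac{30 \left(8 + 30\right)}{6 + 30}} + 1584 = - 1172 \sqrt{30 \cdot \frac{1}{36} \cdot 38} + 1584 = - 1172 \sqrt{\frac{95}{3}} + 1584 = - 1172 \frac{\sqrt{285}}{3} + 1584 = - \frac{1172 \sqrt{285}}{3} + 1584 = 1584 - \frac{1172 \sqrt{285}}{3}$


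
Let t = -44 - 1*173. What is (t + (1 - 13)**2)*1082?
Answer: -78986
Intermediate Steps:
t = -217 (t = -44 - 173 = -217)
(t + (1 - 13)**2)*1082 = (-217 + (1 - 13)**2)*1082 = (-217 + (-12)**2)*1082 = (-217 + 144)*1082 = -73*1082 = -78986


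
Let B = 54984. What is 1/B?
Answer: 1/54984 ≈ 1.8187e-5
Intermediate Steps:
1/B = 1/54984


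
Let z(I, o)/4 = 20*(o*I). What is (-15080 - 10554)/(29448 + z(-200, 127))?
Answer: 12817/1001276 ≈ 0.012801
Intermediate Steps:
z(I, o) = 80*I*o (z(I, o) = 4*(20*(o*I)) = 4*(20*(I*o)) = 4*(20*I*o) = 80*I*o)
(-15080 - 10554)/(29448 + z(-200, 127)) = (-15080 - 10554)/(29448 + 80*(-200)*127) = -25634/(29448 - 2032000) = -25634/(-2002552) = -25634*(-1/2002552) = 12817/1001276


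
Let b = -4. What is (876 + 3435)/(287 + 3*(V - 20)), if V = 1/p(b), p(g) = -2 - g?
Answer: 8622/457 ≈ 18.867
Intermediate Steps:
V = ½ (V = 1/(-2 - 1*(-4)) = 1/(-2 + 4) = 1/2 = ½ ≈ 0.50000)
(876 + 3435)/(287 + 3*(V - 20)) = (876 + 3435)/(287 + 3*(½ - 20)) = 4311/(287 + 3*(-39/2)) = 4311/(287 - 117/2) = 4311/(457/2) = 4311*(2/457) = 8622/457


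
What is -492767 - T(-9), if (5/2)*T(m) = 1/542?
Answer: -667699286/1355 ≈ -4.9277e+5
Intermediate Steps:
T(m) = 1/1355 (T(m) = (⅖)/542 = (⅖)*(1/542) = 1/1355)
-492767 - T(-9) = -492767 - 1*1/1355 = -492767 - 1/1355 = -667699286/1355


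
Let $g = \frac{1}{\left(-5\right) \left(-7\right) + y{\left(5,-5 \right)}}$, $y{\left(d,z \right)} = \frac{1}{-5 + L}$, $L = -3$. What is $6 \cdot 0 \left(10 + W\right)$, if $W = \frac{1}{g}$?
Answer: $0$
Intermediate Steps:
$y{\left(d,z \right)} = - \frac{1}{8}$ ($y{\left(d,z \right)} = \frac{1}{-5 - 3} = \frac{1}{-8} = - \frac{1}{8}$)
$g = \frac{8}{279}$ ($g = \frac{1}{\left(-5\right) \left(-7\right) - \frac{1}{8}} = \frac{1}{35 - \frac{1}{8}} = \frac{1}{\frac{279}{8}} = \frac{8}{279} \approx 0.028674$)
$W = \frac{279}{8}$ ($W = \frac{1}{\frac{8}{279}} = \frac{279}{8} \approx 34.875$)
$6 \cdot 0 \left(10 + W\right) = 6 \cdot 0 \left(10 + \frac{279}{8}\right) = 0 \cdot \frac{359}{8} = 0$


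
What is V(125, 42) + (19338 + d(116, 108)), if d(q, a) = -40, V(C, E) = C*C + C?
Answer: 35048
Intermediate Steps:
V(C, E) = C + C² (V(C, E) = C² + C = C + C²)
V(125, 42) + (19338 + d(116, 108)) = 125*(1 + 125) + (19338 - 40) = 125*126 + 19298 = 15750 + 19298 = 35048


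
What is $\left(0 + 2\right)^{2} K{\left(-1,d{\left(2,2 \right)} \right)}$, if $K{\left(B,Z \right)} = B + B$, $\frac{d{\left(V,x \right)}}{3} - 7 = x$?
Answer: $-8$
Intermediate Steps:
$d{\left(V,x \right)} = 21 + 3 x$
$K{\left(B,Z \right)} = 2 B$
$\left(0 + 2\right)^{2} K{\left(-1,d{\left(2,2 \right)} \right)} = \left(0 + 2\right)^{2} \cdot 2 \left(-1\right) = 2^{2} \left(-2\right) = 4 \left(-2\right) = -8$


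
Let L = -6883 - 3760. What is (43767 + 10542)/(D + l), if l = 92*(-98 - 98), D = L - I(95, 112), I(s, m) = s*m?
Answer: -18103/13105 ≈ -1.3814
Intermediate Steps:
I(s, m) = m*s
L = -10643
D = -21283 (D = -10643 - 112*95 = -10643 - 1*10640 = -10643 - 10640 = -21283)
l = -18032 (l = 92*(-196) = -18032)
(43767 + 10542)/(D + l) = (43767 + 10542)/(-21283 - 18032) = 54309/(-39315) = 54309*(-1/39315) = -18103/13105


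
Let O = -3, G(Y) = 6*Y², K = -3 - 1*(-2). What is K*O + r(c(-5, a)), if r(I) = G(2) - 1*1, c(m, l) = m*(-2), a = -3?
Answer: 26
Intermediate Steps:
K = -1 (K = -3 + 2 = -1)
c(m, l) = -2*m
r(I) = 23 (r(I) = 6*2² - 1*1 = 6*4 - 1 = 24 - 1 = 23)
K*O + r(c(-5, a)) = -1*(-3) + 23 = 3 + 23 = 26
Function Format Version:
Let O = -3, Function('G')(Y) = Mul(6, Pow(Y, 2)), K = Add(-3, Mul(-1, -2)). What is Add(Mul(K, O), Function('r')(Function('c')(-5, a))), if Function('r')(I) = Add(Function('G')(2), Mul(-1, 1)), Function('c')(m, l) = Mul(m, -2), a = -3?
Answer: 26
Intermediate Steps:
K = -1 (K = Add(-3, 2) = -1)
Function('c')(m, l) = Mul(-2, m)
Function('r')(I) = 23 (Function('r')(I) = Add(Mul(6, Pow(2, 2)), Mul(-1, 1)) = Add(Mul(6, 4), -1) = Add(24, -1) = 23)
Add(Mul(K, O), Function('r')(Function('c')(-5, a))) = Add(Mul(-1, -3), 23) = Add(3, 23) = 26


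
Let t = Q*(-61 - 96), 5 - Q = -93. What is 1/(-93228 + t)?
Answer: -1/108614 ≈ -9.2069e-6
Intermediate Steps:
Q = 98 (Q = 5 - 1*(-93) = 5 + 93 = 98)
t = -15386 (t = 98*(-61 - 96) = 98*(-157) = -15386)
1/(-93228 + t) = 1/(-93228 - 15386) = 1/(-108614) = -1/108614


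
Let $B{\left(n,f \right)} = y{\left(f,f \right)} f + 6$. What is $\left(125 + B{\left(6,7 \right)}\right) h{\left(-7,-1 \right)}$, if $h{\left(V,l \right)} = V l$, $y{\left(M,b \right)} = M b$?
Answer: $3318$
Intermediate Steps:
$B{\left(n,f \right)} = 6 + f^{3}$ ($B{\left(n,f \right)} = f f f + 6 = f^{2} f + 6 = f^{3} + 6 = 6 + f^{3}$)
$\left(125 + B{\left(6,7 \right)}\right) h{\left(-7,-1 \right)} = \left(125 + \left(6 + 7^{3}\right)\right) \left(\left(-7\right) \left(-1\right)\right) = \left(125 + \left(6 + 343\right)\right) 7 = \left(125 + 349\right) 7 = 474 \cdot 7 = 3318$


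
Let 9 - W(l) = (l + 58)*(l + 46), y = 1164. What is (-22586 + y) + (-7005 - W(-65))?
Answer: -28303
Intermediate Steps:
W(l) = 9 - (46 + l)*(58 + l) (W(l) = 9 - (l + 58)*(l + 46) = 9 - (58 + l)*(46 + l) = 9 - (46 + l)*(58 + l))
(-22586 + y) + (-7005 - W(-65)) = (-22586 + 1164) + (-7005 - (-2659 - 1*(-65)**2 - 104*(-65))) = -21422 + (-7005 - (-2659 - 1*4225 + 6760)) = -21422 + (-7005 - (-2659 - 4225 + 6760)) = -21422 + (-7005 - 1*(-124)) = -21422 + (-7005 + 124) = -21422 - 6881 = -28303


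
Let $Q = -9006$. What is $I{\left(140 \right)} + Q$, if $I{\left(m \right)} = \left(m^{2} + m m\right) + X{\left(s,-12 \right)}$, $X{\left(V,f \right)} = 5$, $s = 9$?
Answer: $30199$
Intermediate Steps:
$I{\left(m \right)} = 5 + 2 m^{2}$ ($I{\left(m \right)} = \left(m^{2} + m m\right) + 5 = \left(m^{2} + m^{2}\right) + 5 = 2 m^{2} + 5 = 5 + 2 m^{2}$)
$I{\left(140 \right)} + Q = \left(5 + 2 \cdot 140^{2}\right) - 9006 = \left(5 + 2 \cdot 19600\right) - 9006 = \left(5 + 39200\right) - 9006 = 39205 - 9006 = 30199$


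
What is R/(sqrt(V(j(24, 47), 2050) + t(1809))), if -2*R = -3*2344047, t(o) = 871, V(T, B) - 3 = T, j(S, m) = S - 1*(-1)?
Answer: 7032141*sqrt(899)/1798 ≈ 1.1727e+5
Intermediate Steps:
j(S, m) = 1 + S (j(S, m) = S + 1 = 1 + S)
V(T, B) = 3 + T
R = 7032141/2 (R = -(-3)*2344047/2 = -1/2*(-7032141) = 7032141/2 ≈ 3.5161e+6)
R/(sqrt(V(j(24, 47), 2050) + t(1809))) = 7032141/(2*(sqrt((3 + (1 + 24)) + 871))) = 7032141/(2*(sqrt((3 + 25) + 871))) = 7032141/(2*(sqrt(28 + 871))) = 7032141/(2*(sqrt(899))) = 7032141*(sqrt(899)/899)/2 = 7032141*sqrt(899)/1798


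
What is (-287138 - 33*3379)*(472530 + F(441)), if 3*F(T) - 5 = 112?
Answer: -188387269005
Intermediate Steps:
F(T) = 39 (F(T) = 5/3 + (⅓)*112 = 5/3 + 112/3 = 39)
(-287138 - 33*3379)*(472530 + F(441)) = (-287138 - 33*3379)*(472530 + 39) = (-287138 - 111507)*472569 = -398645*472569 = -188387269005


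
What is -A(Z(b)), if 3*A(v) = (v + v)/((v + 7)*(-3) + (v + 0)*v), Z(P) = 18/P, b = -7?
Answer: -28/109 ≈ -0.25688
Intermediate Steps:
A(v) = 2*v/(3*(-21 + v**2 - 3*v)) (A(v) = ((v + v)/((v + 7)*(-3) + (v + 0)*v))/3 = ((2*v)/((7 + v)*(-3) + v*v))/3 = ((2*v)/((-21 - 3*v) + v**2))/3 = ((2*v)/(-21 + v**2 - 3*v))/3 = (2*v/(-21 + v**2 - 3*v))/3 = 2*v/(3*(-21 + v**2 - 3*v)))
-A(Z(b)) = -2*18/(-7)/(3*(-21 + (18/(-7))**2 - 54/(-7))) = -2*18*(-1/7)/(3*(-21 + (18*(-1/7))**2 - 54*(-1)/7)) = -2*(-18)/(3*7*(-21 + (-18/7)**2 - 3*(-18/7))) = -2*(-18)/(3*7*(-21 + 324/49 + 54/7)) = -2*(-18)/(3*7*(-327/49)) = -2*(-18)*(-49)/(3*7*327) = -1*28/109 = -28/109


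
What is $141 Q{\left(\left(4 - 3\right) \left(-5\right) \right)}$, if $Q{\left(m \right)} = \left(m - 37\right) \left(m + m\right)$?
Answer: $59220$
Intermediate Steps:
$Q{\left(m \right)} = 2 m \left(-37 + m\right)$ ($Q{\left(m \right)} = \left(-37 + m\right) 2 m = 2 m \left(-37 + m\right)$)
$141 Q{\left(\left(4 - 3\right) \left(-5\right) \right)} = 141 \cdot 2 \left(4 - 3\right) \left(-5\right) \left(-37 + \left(4 - 3\right) \left(-5\right)\right) = 141 \cdot 2 \cdot 1 \left(-5\right) \left(-37 + 1 \left(-5\right)\right) = 141 \cdot 2 \left(-5\right) \left(-37 - 5\right) = 141 \cdot 2 \left(-5\right) \left(-42\right) = 141 \cdot 420 = 59220$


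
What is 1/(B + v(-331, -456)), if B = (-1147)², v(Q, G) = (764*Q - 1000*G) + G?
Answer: 1/1518269 ≈ 6.5865e-7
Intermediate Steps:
v(Q, G) = -999*G + 764*Q (v(Q, G) = (-1000*G + 764*Q) + G = -999*G + 764*Q)
B = 1315609
1/(B + v(-331, -456)) = 1/(1315609 + (-999*(-456) + 764*(-331))) = 1/(1315609 + (455544 - 252884)) = 1/(1315609 + 202660) = 1/1518269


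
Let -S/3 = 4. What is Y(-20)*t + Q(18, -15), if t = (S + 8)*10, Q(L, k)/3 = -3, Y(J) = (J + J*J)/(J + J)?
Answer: 371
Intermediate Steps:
S = -12 (S = -3*4 = -12)
Y(J) = (J + J²)/(2*J) (Y(J) = (J + J²)/((2*J)) = (J + J²)*(1/(2*J)) = (J + J²)/(2*J))
Q(L, k) = -9 (Q(L, k) = 3*(-3) = -9)
t = -40 (t = (-12 + 8)*10 = -4*10 = -40)
Y(-20)*t + Q(18, -15) = (½ + (½)*(-20))*(-40) - 9 = (½ - 10)*(-40) - 9 = -19/2*(-40) - 9 = 380 - 9 = 371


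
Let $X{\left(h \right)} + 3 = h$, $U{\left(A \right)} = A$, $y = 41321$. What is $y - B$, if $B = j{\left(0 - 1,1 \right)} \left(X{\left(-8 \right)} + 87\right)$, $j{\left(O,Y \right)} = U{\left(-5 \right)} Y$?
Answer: $41701$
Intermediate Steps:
$X{\left(h \right)} = -3 + h$
$j{\left(O,Y \right)} = - 5 Y$
$B = -380$ ($B = \left(-5\right) 1 \left(\left(-3 - 8\right) + 87\right) = - 5 \left(-11 + 87\right) = \left(-5\right) 76 = -380$)
$y - B = 41321 - -380 = 41321 + 380 = 41701$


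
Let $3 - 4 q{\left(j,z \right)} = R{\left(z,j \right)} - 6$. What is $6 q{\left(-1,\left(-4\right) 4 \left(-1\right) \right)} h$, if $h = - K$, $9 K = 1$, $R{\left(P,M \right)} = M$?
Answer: $- \frac{5}{3} \approx -1.6667$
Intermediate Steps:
$K = \frac{1}{9}$ ($K = \frac{1}{9} \cdot 1 = \frac{1}{9} \approx 0.11111$)
$q{\left(j,z \right)} = \frac{9}{4} - \frac{j}{4}$ ($q{\left(j,z \right)} = \frac{3}{4} - \frac{j - 6}{4} = \frac{3}{4} - \frac{-6 + j}{4} = \frac{3}{4} - \left(- \frac{3}{2} + \frac{j}{4}\right) = \frac{9}{4} - \frac{j}{4}$)
$h = - \frac{1}{9}$ ($h = \left(-1\right) \frac{1}{9} = - \frac{1}{9} \approx -0.11111$)
$6 q{\left(-1,\left(-4\right) 4 \left(-1\right) \right)} h = 6 \left(\frac{9}{4} - - \frac{1}{4}\right) \left(- \frac{1}{9}\right) = 6 \left(\frac{9}{4} + \frac{1}{4}\right) \left(- \frac{1}{9}\right) = 6 \cdot \frac{5}{2} \left(- \frac{1}{9}\right) = 15 \left(- \frac{1}{9}\right) = - \frac{5}{3}$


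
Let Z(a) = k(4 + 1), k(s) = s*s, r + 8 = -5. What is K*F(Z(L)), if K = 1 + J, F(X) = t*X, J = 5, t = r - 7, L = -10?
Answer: -3000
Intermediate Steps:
r = -13 (r = -8 - 5 = -13)
k(s) = s²
t = -20 (t = -13 - 7 = -20)
Z(a) = 25 (Z(a) = (4 + 1)² = 5² = 25)
F(X) = -20*X
K = 6 (K = 1 + 5 = 6)
K*F(Z(L)) = 6*(-20*25) = 6*(-500) = -3000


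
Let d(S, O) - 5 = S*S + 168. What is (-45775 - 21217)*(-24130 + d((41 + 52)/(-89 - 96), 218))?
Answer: 54928058934592/34225 ≈ 1.6049e+9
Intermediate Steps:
d(S, O) = 173 + S² (d(S, O) = 5 + (S*S + 168) = 5 + (S² + 168) = 5 + (168 + S²) = 173 + S²)
(-45775 - 21217)*(-24130 + d((41 + 52)/(-89 - 96), 218)) = (-45775 - 21217)*(-24130 + (173 + ((41 + 52)/(-89 - 96))²)) = -66992*(-24130 + (173 + (93/(-185))²)) = -66992*(-24130 + (173 + (93*(-1/185))²)) = -66992*(-24130 + (173 + (-93/185)²)) = -66992*(-24130 + (173 + 8649/34225)) = -66992*(-24130 + 5929574/34225) = -66992*(-819919676/34225) = 54928058934592/34225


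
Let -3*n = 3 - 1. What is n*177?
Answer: -118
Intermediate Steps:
n = -⅔ (n = -(3 - 1)/3 = -⅓*2 = -⅔ ≈ -0.66667)
n*177 = -⅔*177 = -118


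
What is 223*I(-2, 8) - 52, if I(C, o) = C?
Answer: -498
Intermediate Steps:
223*I(-2, 8) - 52 = 223*(-2) - 52 = -446 - 52 = -498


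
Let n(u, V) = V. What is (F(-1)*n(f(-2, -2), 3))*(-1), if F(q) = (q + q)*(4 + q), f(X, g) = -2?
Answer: 18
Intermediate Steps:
F(q) = 2*q*(4 + q) (F(q) = (2*q)*(4 + q) = 2*q*(4 + q))
(F(-1)*n(f(-2, -2), 3))*(-1) = ((2*(-1)*(4 - 1))*3)*(-1) = ((2*(-1)*3)*3)*(-1) = -6*3*(-1) = -18*(-1) = 18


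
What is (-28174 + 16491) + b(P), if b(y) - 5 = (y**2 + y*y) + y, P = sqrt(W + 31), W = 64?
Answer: -11488 + sqrt(95) ≈ -11478.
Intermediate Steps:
P = sqrt(95) (P = sqrt(64 + 31) = sqrt(95) ≈ 9.7468)
b(y) = 5 + y + 2*y**2 (b(y) = 5 + ((y**2 + y*y) + y) = 5 + ((y**2 + y**2) + y) = 5 + (2*y**2 + y) = 5 + (y + 2*y**2) = 5 + y + 2*y**2)
(-28174 + 16491) + b(P) = (-28174 + 16491) + (5 + sqrt(95) + 2*(sqrt(95))**2) = -11683 + (5 + sqrt(95) + 2*95) = -11683 + (5 + sqrt(95) + 190) = -11683 + (195 + sqrt(95)) = -11488 + sqrt(95)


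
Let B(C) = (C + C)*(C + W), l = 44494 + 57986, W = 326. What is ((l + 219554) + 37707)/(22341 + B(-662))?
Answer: 359741/467205 ≈ 0.76999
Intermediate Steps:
l = 102480
B(C) = 2*C*(326 + C) (B(C) = (C + C)*(C + 326) = (2*C)*(326 + C) = 2*C*(326 + C))
((l + 219554) + 37707)/(22341 + B(-662)) = ((102480 + 219554) + 37707)/(22341 + 2*(-662)*(326 - 662)) = (322034 + 37707)/(22341 + 2*(-662)*(-336)) = 359741/(22341 + 444864) = 359741/467205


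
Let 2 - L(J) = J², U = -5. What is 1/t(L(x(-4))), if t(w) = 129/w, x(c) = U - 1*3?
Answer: -62/129 ≈ -0.48062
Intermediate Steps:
x(c) = -8 (x(c) = -5 - 1*3 = -5 - 3 = -8)
L(J) = 2 - J²
1/t(L(x(-4))) = 1/(129/(2 - 1*(-8)²)) = 1/(129/(2 - 1*64)) = 1/(129/(2 - 64)) = 1/(129/(-62)) = 1/(129*(-1/62)) = 1/(-129/62) = -62/129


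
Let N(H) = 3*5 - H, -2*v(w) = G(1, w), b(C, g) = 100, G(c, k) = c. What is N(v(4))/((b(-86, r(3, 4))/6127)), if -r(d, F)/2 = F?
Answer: 189937/200 ≈ 949.68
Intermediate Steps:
r(d, F) = -2*F
v(w) = -1/2 (v(w) = -1/2*1 = -1/2)
N(H) = 15 - H
N(v(4))/((b(-86, r(3, 4))/6127)) = (15 - 1*(-1/2))/((100/6127)) = (15 + 1/2)/((100*(1/6127))) = 31/(2*(100/6127)) = (31/2)*(6127/100) = 189937/200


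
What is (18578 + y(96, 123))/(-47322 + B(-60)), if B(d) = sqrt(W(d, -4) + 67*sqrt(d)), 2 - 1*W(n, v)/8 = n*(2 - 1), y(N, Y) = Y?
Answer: 18701/(-47322 + sqrt(2)*sqrt(248 + 67*I*sqrt(15))) ≈ -0.39539 - 8.8052e-5*I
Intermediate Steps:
W(n, v) = 16 - 8*n (W(n, v) = 16 - 8*n*(2 - 1) = 16 - 8*n)
B(d) = sqrt(16 - 8*d + 67*sqrt(d)) (B(d) = sqrt((16 - 8*d) + 67*sqrt(d)) = sqrt(16 - 8*d + 67*sqrt(d)))
(18578 + y(96, 123))/(-47322 + B(-60)) = (18578 + 123)/(-47322 + sqrt(16 - 8*(-60) + 67*sqrt(-60))) = 18701/(-47322 + sqrt(16 + 480 + 67*(2*I*sqrt(15)))) = 18701/(-47322 + sqrt(16 + 480 + 134*I*sqrt(15))) = 18701/(-47322 + sqrt(496 + 134*I*sqrt(15)))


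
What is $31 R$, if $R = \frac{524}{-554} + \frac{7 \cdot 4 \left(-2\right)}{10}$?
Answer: $- \frac{281046}{1385} \approx -202.92$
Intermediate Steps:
$R = - \frac{9066}{1385}$ ($R = 524 \left(- \frac{1}{554}\right) + 28 \left(-2\right) \frac{1}{10} = - \frac{262}{277} - \frac{28}{5} = - \frac{9066}{1385} \approx -6.5458$)
$31 R = 31 \left(- \frac{9066}{1385}\right) = - \frac{281046}{1385}$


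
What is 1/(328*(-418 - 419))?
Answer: -1/274536 ≈ -3.6425e-6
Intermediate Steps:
1/(328*(-418 - 419)) = 1/(328*(-837)) = 1/(-274536) = -1/274536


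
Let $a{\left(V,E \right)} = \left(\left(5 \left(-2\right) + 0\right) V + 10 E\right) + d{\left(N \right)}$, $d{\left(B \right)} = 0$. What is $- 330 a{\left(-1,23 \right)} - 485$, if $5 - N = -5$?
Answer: $-79685$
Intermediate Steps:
$N = 10$ ($N = 5 - -5 = 5 + 5 = 10$)
$a{\left(V,E \right)} = - 10 V + 10 E$ ($a{\left(V,E \right)} = \left(\left(5 \left(-2\right) + 0\right) V + 10 E\right) + 0 = \left(\left(-10 + 0\right) V + 10 E\right) + 0 = \left(- 10 V + 10 E\right) + 0 = - 10 V + 10 E$)
$- 330 a{\left(-1,23 \right)} - 485 = - 330 \left(\left(-10\right) \left(-1\right) + 10 \cdot 23\right) - 485 = - 330 \left(10 + 230\right) - 485 = \left(-330\right) 240 - 485 = -79200 - 485 = -79685$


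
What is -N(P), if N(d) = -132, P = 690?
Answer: 132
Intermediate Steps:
-N(P) = -1*(-132) = 132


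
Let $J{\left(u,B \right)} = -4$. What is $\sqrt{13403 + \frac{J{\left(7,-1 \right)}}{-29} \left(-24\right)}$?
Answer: $\frac{\sqrt{11269139}}{29} \approx 115.76$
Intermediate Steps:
$\sqrt{13403 + \frac{J{\left(7,-1 \right)}}{-29} \left(-24\right)} = \sqrt{13403 + \frac{1}{-29} \left(-4\right) \left(-24\right)} = \sqrt{13403 + \left(- \frac{1}{29}\right) \left(-4\right) \left(-24\right)} = \sqrt{13403 + \frac{4}{29} \left(-24\right)} = \sqrt{13403 - \frac{96}{29}} = \sqrt{\frac{388591}{29}} = \frac{\sqrt{11269139}}{29}$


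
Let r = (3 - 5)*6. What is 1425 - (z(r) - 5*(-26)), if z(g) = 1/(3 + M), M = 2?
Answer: 6474/5 ≈ 1294.8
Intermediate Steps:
r = -12 (r = -2*6 = -12)
z(g) = ⅕ (z(g) = 1/(3 + 2) = 1/5 = ⅕)
1425 - (z(r) - 5*(-26)) = 1425 - (⅕ - 5*(-26)) = 1425 - (⅕ + 130) = 1425 - 1*651/5 = 1425 - 651/5 = 6474/5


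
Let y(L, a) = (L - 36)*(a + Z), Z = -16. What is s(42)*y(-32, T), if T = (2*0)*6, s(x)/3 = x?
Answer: 137088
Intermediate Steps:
s(x) = 3*x
T = 0 (T = 0*6 = 0)
y(L, a) = (-36 + L)*(-16 + a) (y(L, a) = (L - 36)*(a - 16) = (-36 + L)*(-16 + a))
s(42)*y(-32, T) = (3*42)*(576 - 36*0 - 16*(-32) - 32*0) = 126*(576 + 0 + 512 + 0) = 126*1088 = 137088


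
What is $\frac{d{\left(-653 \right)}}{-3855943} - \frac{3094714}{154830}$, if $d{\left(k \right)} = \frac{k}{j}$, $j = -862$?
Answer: $- \frac{395626202232089}{19793365167030} \approx -19.988$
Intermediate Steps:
$d{\left(k \right)} = - \frac{k}{862}$ ($d{\left(k \right)} = \frac{k}{-862} = k \left(- \frac{1}{862}\right) = - \frac{k}{862}$)
$\frac{d{\left(-653 \right)}}{-3855943} - \frac{3094714}{154830} = \frac{\left(- \frac{1}{862}\right) \left(-653\right)}{-3855943} - \frac{3094714}{154830} = \frac{653}{862} \left(- \frac{1}{3855943}\right) - \frac{1547357}{77415} = - \frac{653}{3323822866} - \frac{1547357}{77415} = - \frac{395626202232089}{19793365167030}$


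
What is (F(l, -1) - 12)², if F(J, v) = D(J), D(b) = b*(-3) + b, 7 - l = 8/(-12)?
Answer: 6724/9 ≈ 747.11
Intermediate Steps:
l = 23/3 (l = 7 - 8/(-12) = 7 - 8*(-1)/12 = 7 - 1*(-⅔) = 7 + ⅔ = 23/3 ≈ 7.6667)
D(b) = -2*b (D(b) = -3*b + b = -2*b)
F(J, v) = -2*J
(F(l, -1) - 12)² = (-2*23/3 - 12)² = (-46/3 - 12)² = (-82/3)² = 6724/9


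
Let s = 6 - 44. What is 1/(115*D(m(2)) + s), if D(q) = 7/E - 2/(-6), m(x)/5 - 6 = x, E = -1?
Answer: -3/2414 ≈ -0.0012428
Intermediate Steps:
m(x) = 30 + 5*x
s = -38
D(q) = -20/3 (D(q) = 7/(-1) - 2/(-6) = 7*(-1) - 2*(-1/6) = -7 + 1/3 = -20/3)
1/(115*D(m(2)) + s) = 1/(115*(-20/3) - 38) = 1/(-2300/3 - 38) = 1/(-2414/3) = -3/2414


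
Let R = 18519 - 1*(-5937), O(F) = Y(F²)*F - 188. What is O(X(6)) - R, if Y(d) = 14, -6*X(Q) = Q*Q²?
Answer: -25148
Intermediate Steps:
X(Q) = -Q³/6 (X(Q) = -Q*Q²/6 = -Q³/6)
O(F) = -188 + 14*F (O(F) = 14*F - 188 = -188 + 14*F)
R = 24456 (R = 18519 + 5937 = 24456)
O(X(6)) - R = (-188 + 14*(-⅙*6³)) - 1*24456 = (-188 + 14*(-⅙*216)) - 24456 = (-188 + 14*(-36)) - 24456 = (-188 - 504) - 24456 = -692 - 24456 = -25148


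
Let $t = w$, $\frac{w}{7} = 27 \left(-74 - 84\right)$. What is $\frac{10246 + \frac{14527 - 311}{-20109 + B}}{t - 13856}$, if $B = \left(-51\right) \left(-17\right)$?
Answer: $- \frac{49284829}{210305439} \approx -0.23435$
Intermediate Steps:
$B = 867$
$w = -29862$ ($w = 7 \cdot 27 \left(-74 - 84\right) = 7 \cdot 27 \left(-158\right) = 7 \left(-4266\right) = -29862$)
$t = -29862$
$\frac{10246 + \frac{14527 - 311}{-20109 + B}}{t - 13856} = \frac{10246 + \frac{14527 - 311}{-20109 + 867}}{-29862 - 13856} = \frac{10246 + \frac{14216}{-19242}}{-43718} = \left(10246 + 14216 \left(- \frac{1}{19242}\right)\right) \left(- \frac{1}{43718}\right) = \left(10246 - \frac{7108}{9621}\right) \left(- \frac{1}{43718}\right) = \frac{98569658}{9621} \left(- \frac{1}{43718}\right) = - \frac{49284829}{210305439}$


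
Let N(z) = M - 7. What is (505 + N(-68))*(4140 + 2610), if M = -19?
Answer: 3233250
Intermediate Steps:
N(z) = -26 (N(z) = -19 - 7 = -26)
(505 + N(-68))*(4140 + 2610) = (505 - 26)*(4140 + 2610) = 479*6750 = 3233250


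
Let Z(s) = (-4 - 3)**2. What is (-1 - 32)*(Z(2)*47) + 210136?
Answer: 134137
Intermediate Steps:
Z(s) = 49 (Z(s) = (-7)**2 = 49)
(-1 - 32)*(Z(2)*47) + 210136 = (-1 - 32)*(49*47) + 210136 = -33*2303 + 210136 = -75999 + 210136 = 134137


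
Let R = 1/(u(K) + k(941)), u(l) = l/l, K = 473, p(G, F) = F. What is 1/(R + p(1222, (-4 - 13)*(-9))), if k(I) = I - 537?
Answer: 405/61966 ≈ 0.0065358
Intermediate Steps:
k(I) = -537 + I
u(l) = 1
R = 1/405 (R = 1/(1 + (-537 + 941)) = 1/(1 + 404) = 1/405 ≈ 0.0024691)
1/(R + p(1222, (-4 - 13)*(-9))) = 1/(1/405 + (-4 - 13)*(-9)) = 1/(1/405 - 17*(-9)) = 1/(1/405 + 153) = 1/(61966/405) = 405/61966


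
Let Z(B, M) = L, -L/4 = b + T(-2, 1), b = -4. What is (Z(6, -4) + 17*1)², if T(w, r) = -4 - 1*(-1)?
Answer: 2025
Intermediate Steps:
T(w, r) = -3 (T(w, r) = -4 + 1 = -3)
L = 28 (L = -4*(-4 - 3) = -4*(-7) = 28)
Z(B, M) = 28
(Z(6, -4) + 17*1)² = (28 + 17*1)² = (28 + 17)² = 45² = 2025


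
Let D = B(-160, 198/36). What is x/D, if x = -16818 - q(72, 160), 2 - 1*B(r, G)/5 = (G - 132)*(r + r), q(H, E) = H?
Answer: 1689/20239 ≈ 0.083453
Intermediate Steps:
B(r, G) = 10 - 10*r*(-132 + G) (B(r, G) = 10 - 5*(G - 132)*(r + r) = 10 - 5*(-132 + G)*2*r = 10 - 10*r*(-132 + G))
D = -202390 (D = 10 + 1320*(-160) - 10*198/36*(-160) = 10 - 211200 - 10*198*(1/36)*(-160) = 10 - 211200 - 10*11/2*(-160) = 10 - 211200 + 8800 = -202390)
x = -16890 (x = -16818 - 1*72 = -16818 - 72 = -16890)
x/D = -16890/(-202390) = -16890*(-1/202390) = 1689/20239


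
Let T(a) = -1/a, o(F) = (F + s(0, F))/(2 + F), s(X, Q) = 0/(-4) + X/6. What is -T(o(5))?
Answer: 7/5 ≈ 1.4000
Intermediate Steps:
s(X, Q) = X/6 (s(X, Q) = 0*(-¼) + X*(⅙) = 0 + X/6 = X/6)
o(F) = F/(2 + F) (o(F) = (F + (⅙)*0)/(2 + F) = (F + 0)/(2 + F) = F/(2 + F))
-T(o(5)) = -(-1)/(5/(2 + 5)) = -(-1)/(5/7) = -(-1)/(5*(⅐)) = -(-1)/5/7 = -(-1)*7/5 = -1*(-7/5) = 7/5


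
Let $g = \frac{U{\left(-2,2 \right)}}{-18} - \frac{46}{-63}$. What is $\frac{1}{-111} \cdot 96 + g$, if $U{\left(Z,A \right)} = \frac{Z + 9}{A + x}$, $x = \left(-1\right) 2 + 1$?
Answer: $- \frac{2441}{4662} \approx -0.52359$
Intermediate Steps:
$x = -1$ ($x = -2 + 1 = -1$)
$U{\left(Z,A \right)} = \frac{9 + Z}{-1 + A}$ ($U{\left(Z,A \right)} = \frac{Z + 9}{A - 1} = \frac{9 + Z}{-1 + A}$)
$g = \frac{43}{126}$ ($g = \frac{\frac{1}{-1 + 2} \left(9 - 2\right)}{-18} - \frac{46}{-63} = 1^{-1} \cdot 7 \left(- \frac{1}{18}\right) - - \frac{46}{63} = 1 \cdot 7 \left(- \frac{1}{18}\right) + \frac{46}{63} = 7 \left(- \frac{1}{18}\right) + \frac{46}{63} = - \frac{7}{18} + \frac{46}{63} = \frac{43}{126} \approx 0.34127$)
$\frac{1}{-111} \cdot 96 + g = \frac{1}{-111} \cdot 96 + \frac{43}{126} = \left(- \frac{1}{111}\right) 96 + \frac{43}{126} = - \frac{32}{37} + \frac{43}{126} = - \frac{2441}{4662}$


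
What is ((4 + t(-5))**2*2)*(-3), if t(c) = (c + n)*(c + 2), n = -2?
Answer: -3750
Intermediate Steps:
t(c) = (-2 + c)*(2 + c) (t(c) = (c - 2)*(c + 2) = (-2 + c)*(2 + c))
((4 + t(-5))**2*2)*(-3) = ((4 + (-4 + (-5)**2))**2*2)*(-3) = ((4 + (-4 + 25))**2*2)*(-3) = ((4 + 21)**2*2)*(-3) = (25**2*2)*(-3) = (625*2)*(-3) = 1250*(-3) = -3750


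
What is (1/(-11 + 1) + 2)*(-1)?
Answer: -19/10 ≈ -1.9000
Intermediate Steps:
(1/(-11 + 1) + 2)*(-1) = (1/(-10) + 2)*(-1) = (-⅒ + 2)*(-1) = (19/10)*(-1) = -19/10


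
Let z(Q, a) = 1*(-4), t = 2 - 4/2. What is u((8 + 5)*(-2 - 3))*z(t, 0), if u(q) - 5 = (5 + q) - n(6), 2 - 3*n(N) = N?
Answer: 644/3 ≈ 214.67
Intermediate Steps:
t = 0 (t = 2 + (½)*(-4) = 2 - 2 = 0)
z(Q, a) = -4
n(N) = ⅔ - N/3
u(q) = 34/3 + q (u(q) = 5 + ((5 + q) - (⅔ - ⅓*6)) = 5 + ((5 + q) - (⅔ - 2)) = 5 + ((5 + q) - 1*(-4/3)) = 5 + ((5 + q) + 4/3) = 5 + (19/3 + q) = 34/3 + q)
u((8 + 5)*(-2 - 3))*z(t, 0) = (34/3 + (8 + 5)*(-2 - 3))*(-4) = (34/3 + 13*(-5))*(-4) = (34/3 - 65)*(-4) = -161/3*(-4) = 644/3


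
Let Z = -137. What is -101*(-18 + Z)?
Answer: 15655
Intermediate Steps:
-101*(-18 + Z) = -101*(-18 - 137) = -101*(-155) = 15655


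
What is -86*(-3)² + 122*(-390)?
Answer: -48354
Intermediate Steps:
-86*(-3)² + 122*(-390) = -86*9 - 47580 = -774 - 47580 = -48354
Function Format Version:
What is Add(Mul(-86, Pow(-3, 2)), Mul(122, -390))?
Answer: -48354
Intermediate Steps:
Add(Mul(-86, Pow(-3, 2)), Mul(122, -390)) = Add(Mul(-86, 9), -47580) = Add(-774, -47580) = -48354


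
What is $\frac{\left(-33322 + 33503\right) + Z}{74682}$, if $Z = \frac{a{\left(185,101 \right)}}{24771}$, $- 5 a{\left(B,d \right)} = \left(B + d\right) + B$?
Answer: $\frac{3736214}{1541623185} \approx 0.0024236$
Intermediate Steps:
$a{\left(B,d \right)} = - \frac{2 B}{5} - \frac{d}{5}$ ($a{\left(B,d \right)} = - \frac{\left(B + d\right) + B}{5} = - \frac{d + 2 B}{5} = - \frac{2 B}{5} - \frac{d}{5}$)
$Z = - \frac{157}{41285}$ ($Z = \frac{\left(- \frac{2}{5}\right) 185 - \frac{101}{5}}{24771} = \left(-74 - \frac{101}{5}\right) \frac{1}{24771} = \left(- \frac{471}{5}\right) \frac{1}{24771} = - \frac{157}{41285} \approx -0.0038028$)
$\frac{\left(-33322 + 33503\right) + Z}{74682} = \frac{\left(-33322 + 33503\right) - \frac{157}{41285}}{74682} = \left(181 - \frac{157}{41285}\right) \frac{1}{74682} = \frac{7472428}{41285} \cdot \frac{1}{74682} = \frac{3736214}{1541623185}$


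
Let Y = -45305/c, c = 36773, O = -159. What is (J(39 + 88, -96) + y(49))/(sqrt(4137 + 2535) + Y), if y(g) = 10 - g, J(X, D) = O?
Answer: -329868151470/9020183002463 - 1070984794968*sqrt(417)/9020183002463 ≈ -2.4611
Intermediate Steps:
J(X, D) = -159
Y = -45305/36773 ≈ -1.2320
(J(39 + 88, -96) + y(49))/(sqrt(4137 + 2535) + Y) = (-159 + (10 - 1*49))/(sqrt(4137 + 2535) - 45305/36773) = (-159 + (10 - 49))/(sqrt(6672) - 45305/36773) = (-159 - 39)/(4*sqrt(417) - 45305/36773) = -198/(-45305/36773 + 4*sqrt(417))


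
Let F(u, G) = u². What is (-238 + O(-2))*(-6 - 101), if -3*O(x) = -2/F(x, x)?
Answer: 152689/6 ≈ 25448.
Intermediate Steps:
O(x) = 2/(3*x²) (O(x) = -(-2)/(3*(x²)) = -(-2)/(3*x²) = 2/(3*x²))
(-238 + O(-2))*(-6 - 101) = (-238 + (⅔)/(-2)²)*(-6 - 101) = (-238 + (⅔)*(¼))*(-107) = (-238 + ⅙)*(-107) = -1427/6*(-107) = 152689/6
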